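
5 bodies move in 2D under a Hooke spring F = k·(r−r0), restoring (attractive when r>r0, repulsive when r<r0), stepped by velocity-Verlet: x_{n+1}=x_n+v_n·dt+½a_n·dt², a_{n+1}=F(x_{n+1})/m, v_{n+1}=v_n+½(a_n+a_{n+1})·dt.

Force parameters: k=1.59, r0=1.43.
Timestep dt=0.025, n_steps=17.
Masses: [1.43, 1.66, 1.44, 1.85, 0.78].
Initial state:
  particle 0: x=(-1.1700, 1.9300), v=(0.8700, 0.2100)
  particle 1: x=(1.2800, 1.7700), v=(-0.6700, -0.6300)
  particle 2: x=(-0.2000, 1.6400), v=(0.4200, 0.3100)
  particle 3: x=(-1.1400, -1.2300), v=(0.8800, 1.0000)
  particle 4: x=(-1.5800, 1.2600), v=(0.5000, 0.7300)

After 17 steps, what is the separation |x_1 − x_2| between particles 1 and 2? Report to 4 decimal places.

step 0: x0=(-1.1700, 1.9300) x1=(1.2800, 1.7700) x2=(-0.2000, 1.6400) x3=(-1.1400, -1.2300) x4=(-1.5800, 1.2600)
step 1: x0=(-1.1479, 1.9349) x1=(1.2620, 1.7536) x2=(-0.1895, 1.6472) x3=(-1.1175, -1.2033) x4=(-1.5667, 1.2774)
step 2: x0=(-1.1252, 1.9389) x1=(1.2417, 1.7360) x2=(-0.1791, 1.6533) x3=(-1.0941, -1.1734) x4=(-1.5517, 1.2930)
step 3: x0=(-1.1018, 1.9423) x1=(1.2192, 1.7173) x2=(-0.1686, 1.6582) x3=(-1.0697, -1.1402) x4=(-1.5353, 1.3068)
step 4: x0=(-1.0778, 1.9449) x1=(1.1945, 1.6975) x2=(-0.1583, 1.6621) x3=(-1.0445, -1.1039) x4=(-1.5173, 1.3189)
step 5: x0=(-1.0533, 1.9467) x1=(1.1677, 1.6766) x2=(-0.1479, 1.6650) x3=(-1.0184, -1.0645) x4=(-1.4980, 1.3292)
step 6: x0=(-1.0283, 1.9479) x1=(1.1390, 1.6547) x2=(-0.1376, 1.6668) x3=(-0.9916, -1.0221) x4=(-1.4774, 1.3377)
step 7: x0=(-1.0028, 1.9485) x1=(1.1085, 1.6318) x2=(-0.1273, 1.6676) x3=(-0.9639, -0.9768) x4=(-1.4556, 1.3445)
step 8: x0=(-0.9768, 1.9484) x1=(1.0764, 1.6080) x2=(-0.1171, 1.6674) x3=(-0.9355, -0.9287) x4=(-1.4326, 1.3496)
step 9: x0=(-0.9505, 1.9477) x1=(1.0426, 1.5834) x2=(-0.1069, 1.6663) x3=(-0.9064, -0.8780) x4=(-1.4087, 1.3530)
step 10: x0=(-0.9237, 1.9464) x1=(1.0074, 1.5579) x2=(-0.0967, 1.6642) x3=(-0.8766, -0.8247) x4=(-1.3838, 1.3547)
step 11: x0=(-0.8967, 1.9447) x1=(0.9709, 1.5317) x2=(-0.0865, 1.6613) x3=(-0.8463, -0.7689) x4=(-1.3582, 1.3548)
step 12: x0=(-0.8694, 1.9425) x1=(0.9332, 1.5048) x2=(-0.0764, 1.6576) x3=(-0.8153, -0.7109) x4=(-1.3318, 1.3534)
step 13: x0=(-0.8419, 1.9398) x1=(0.8946, 1.4772) x2=(-0.0663, 1.6531) x3=(-0.7839, -0.6507) x4=(-1.3049, 1.3504)
step 14: x0=(-0.8143, 1.9369) x1=(0.8550, 1.4490) x2=(-0.0562, 1.6480) x3=(-0.7519, -0.5886) x4=(-1.2775, 1.3460)
step 15: x0=(-0.7865, 1.9336) x1=(0.8147, 1.4202) x2=(-0.0461, 1.6421) x3=(-0.7195, -0.5246) x4=(-1.2498, 1.3401)
step 16: x0=(-0.7587, 1.9301) x1=(0.7738, 1.3909) x2=(-0.0361, 1.6357) x3=(-0.6867, -0.4589) x4=(-1.2219, 1.3330)
step 17: x0=(-0.7308, 1.9264) x1=(0.7324, 1.3611) x2=(-0.0260, 1.6288) x3=(-0.6536, -0.3917) x4=(-1.1938, 1.3246)

0.8043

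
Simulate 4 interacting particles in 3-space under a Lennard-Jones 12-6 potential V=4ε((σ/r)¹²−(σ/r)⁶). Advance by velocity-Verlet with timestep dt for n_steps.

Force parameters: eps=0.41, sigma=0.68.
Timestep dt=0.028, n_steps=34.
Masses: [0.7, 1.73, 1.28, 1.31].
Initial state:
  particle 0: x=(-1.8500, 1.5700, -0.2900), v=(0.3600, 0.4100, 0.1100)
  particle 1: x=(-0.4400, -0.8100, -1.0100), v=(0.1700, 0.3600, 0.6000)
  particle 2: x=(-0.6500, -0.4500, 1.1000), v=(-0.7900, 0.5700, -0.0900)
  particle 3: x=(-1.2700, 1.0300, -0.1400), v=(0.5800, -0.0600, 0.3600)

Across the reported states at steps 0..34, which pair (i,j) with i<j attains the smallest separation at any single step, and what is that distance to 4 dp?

step 0: x0=(-1.8500, 1.5700, -0.2900) x1=(-0.4400, -0.8100, -1.0100) x2=(-0.6500, -0.4500, 1.1000) x3=(-1.2700, 1.0300, -0.1400)
step 1: x0=(-1.8394, 1.5810, -0.2868) x1=(-0.4352, -0.7999, -0.9932) x2=(-0.6721, -0.4340, 1.0975) x3=(-1.2540, 1.0286, -0.1300)
step 2: x0=(-1.8278, 1.5910, -0.2833) x1=(-0.4305, -0.7898, -0.9764) x2=(-0.6942, -0.4181, 1.0949) x3=(-1.2386, 1.0277, -0.1201)
step 3: x0=(-1.8150, 1.5999, -0.2795) x1=(-0.4257, -0.7798, -0.9596) x2=(-0.7164, -0.4021, 1.0924) x3=(-1.2238, 1.0274, -0.1104)
step 4: x0=(-1.8010, 1.6077, -0.2753) x1=(-0.4210, -0.7697, -0.9428) x2=(-0.7385, -0.3861, 1.0899) x3=(-1.2096, 1.0276, -0.1009)
step 5: x0=(-1.7860, 1.6144, -0.2709) x1=(-0.4162, -0.7596, -0.9260) x2=(-0.7606, -0.3702, 1.0873) x3=(-1.1961, 1.0285, -0.0916)
step 6: x0=(-1.7698, 1.6200, -0.2660) x1=(-0.4115, -0.7495, -0.9091) x2=(-0.7827, -0.3542, 1.0848) x3=(-1.1831, 1.0299, -0.0824)
step 7: x0=(-1.7525, 1.6244, -0.2609) x1=(-0.4067, -0.7394, -0.8923) x2=(-0.8049, -0.3382, 1.0822) x3=(-1.1707, 1.0319, -0.0734)
step 8: x0=(-1.7341, 1.6278, -0.2554) x1=(-0.4020, -0.7293, -0.8755) x2=(-0.8270, -0.3222, 1.0796) x3=(-1.1589, 1.0345, -0.0646)
step 9: x0=(-1.7146, 1.6300, -0.2495) x1=(-0.3972, -0.7192, -0.8587) x2=(-0.8491, -0.3062, 1.0770) x3=(-1.1476, 1.0377, -0.0560)
step 10: x0=(-1.6940, 1.6310, -0.2432) x1=(-0.3925, -0.7091, -0.8418) x2=(-0.8713, -0.2902, 1.0744) x3=(-1.1370, 1.0416, -0.0476)
step 11: x0=(-1.6723, 1.6310, -0.2366) x1=(-0.3877, -0.6990, -0.8250) x2=(-0.8934, -0.2742, 1.0718) x3=(-1.1269, 1.0460, -0.0394)
step 12: x0=(-1.6496, 1.6298, -0.2296) x1=(-0.3830, -0.6889, -0.8082) x2=(-0.9155, -0.2581, 1.0692) x3=(-1.1173, 1.0509, -0.0313)
step 13: x0=(-1.6260, 1.6276, -0.2222) x1=(-0.3782, -0.6787, -0.7913) x2=(-0.9377, -0.2421, 1.0666) x3=(-1.1083, 1.0564, -0.0235)
step 14: x0=(-1.6015, 1.6245, -0.2146) x1=(-0.3735, -0.6686, -0.7745) x2=(-0.9598, -0.2260, 1.0639) x3=(-1.0997, 1.0624, -0.0158)
step 15: x0=(-1.5766, 1.6209, -0.2067) x1=(-0.3688, -0.6585, -0.7576) x2=(-0.9819, -0.2100, 1.0612) x3=(-1.0913, 1.0686, -0.0082)
step 16: x0=(-1.5518, 1.6173, -0.1989) x1=(-0.3640, -0.6484, -0.7407) x2=(-1.0041, -0.1939, 1.0586) x3=(-1.0829, 1.0748, -0.0006)
step 17: x0=(-1.5279, 1.6149, -0.1915) x1=(-0.3593, -0.6382, -0.7239) x2=(-1.0262, -0.1778, 1.0559) x3=(-1.0740, 1.0804, 0.0073)
step 18: x0=(-1.5059, 1.6147, -0.1849) x1=(-0.3546, -0.6281, -0.7070) x2=(-1.0483, -0.1617, 1.0531) x3=(-1.0641, 1.0847, 0.0156)
step 19: x0=(-1.4870, 1.6181, -0.1797) x1=(-0.3498, -0.6180, -0.6901) x2=(-1.0705, -0.1456, 1.0504) x3=(-1.0525, 1.0871, 0.0246)
step 20: x0=(-1.4712, 1.6254, -0.1759) x1=(-0.3451, -0.6078, -0.6733) x2=(-1.0926, -0.1295, 1.0477) x3=(-1.0393, 1.0874, 0.0345)
step 21: x0=(-1.4580, 1.6360, -0.1735) x1=(-0.3404, -0.5977, -0.6564) x2=(-1.1147, -0.1133, 1.0449) x3=(-1.0246, 1.0860, 0.0450)
step 22: x0=(-1.4464, 1.6484, -0.1718) x1=(-0.3357, -0.5875, -0.6395) x2=(-1.1369, -0.0972, 1.0421) x3=(-1.0091, 1.0834, 0.0560)
step 23: x0=(-1.4353, 1.6616, -0.1704) x1=(-0.3310, -0.5774, -0.6226) x2=(-1.1590, -0.0810, 1.0393) x3=(-0.9934, 1.0805, 0.0672)
step 24: x0=(-1.4240, 1.6746, -0.1689) x1=(-0.3263, -0.5672, -0.6057) x2=(-1.1811, -0.0647, 1.0364) x3=(-0.9777, 1.0777, 0.0783)
step 25: x0=(-1.4122, 1.6868, -0.1671) x1=(-0.3216, -0.5570, -0.5888) x2=(-1.2032, -0.0485, 1.0335) x3=(-0.9623, 1.0752, 0.0892)
step 26: x0=(-1.3997, 1.6981, -0.1649) x1=(-0.3169, -0.5468, -0.5719) x2=(-1.2253, -0.0322, 1.0306) x3=(-0.9473, 1.0732, 0.1000)
step 27: x0=(-1.3864, 1.7082, -0.1622) x1=(-0.3122, -0.5366, -0.5549) x2=(-1.2474, -0.0159, 1.0277) x3=(-0.9328, 1.0717, 0.1106)
step 28: x0=(-1.3722, 1.7171, -0.1590) x1=(-0.3075, -0.5265, -0.5380) x2=(-1.2695, 0.0004, 1.0247) x3=(-0.9187, 1.0709, 0.1209)
step 29: x0=(-1.3571, 1.7248, -0.1552) x1=(-0.3028, -0.5163, -0.5211) x2=(-1.2915, 0.0168, 1.0217) x3=(-0.9051, 1.0707, 0.1309)
step 30: x0=(-1.3412, 1.7311, -0.1509) x1=(-0.2981, -0.5060, -0.5041) x2=(-1.3136, 0.0332, 1.0186) x3=(-0.8919, 1.0712, 0.1406)
step 31: x0=(-1.3244, 1.7363, -0.1460) x1=(-0.2935, -0.4958, -0.4872) x2=(-1.3356, 0.0496, 1.0155) x3=(-0.8792, 1.0722, 0.1501)
step 32: x0=(-1.3067, 1.7401, -0.1406) x1=(-0.2888, -0.4856, -0.4702) x2=(-1.3576, 0.0661, 1.0124) x3=(-0.8670, 1.0739, 0.1593)
step 33: x0=(-1.2882, 1.7427, -0.1346) x1=(-0.2841, -0.4754, -0.4533) x2=(-1.3796, 0.0826, 1.0093) x3=(-0.8553, 1.0762, 0.1683)
step 34: x0=(-1.2689, 1.7441, -0.1280) x1=(-0.2795, -0.4651, -0.4363) x2=(-1.4016, 0.0992, 1.0061) x3=(-0.8440, 1.0792, 0.1769)

pair (0,3), distance 0.7158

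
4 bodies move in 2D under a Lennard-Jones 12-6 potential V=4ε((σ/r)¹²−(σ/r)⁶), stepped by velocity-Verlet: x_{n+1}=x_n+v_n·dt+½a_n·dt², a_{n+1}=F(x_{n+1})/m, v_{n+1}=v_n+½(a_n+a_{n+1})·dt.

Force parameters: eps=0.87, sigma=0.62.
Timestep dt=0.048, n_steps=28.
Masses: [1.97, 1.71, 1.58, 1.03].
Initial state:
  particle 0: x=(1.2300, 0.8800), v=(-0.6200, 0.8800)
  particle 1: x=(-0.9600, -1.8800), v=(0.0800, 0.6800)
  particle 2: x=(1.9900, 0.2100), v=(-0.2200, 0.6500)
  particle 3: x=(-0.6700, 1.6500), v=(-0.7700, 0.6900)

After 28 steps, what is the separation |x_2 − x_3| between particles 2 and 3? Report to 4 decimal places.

3.3985

step 0: x0=(1.2300, 0.8800) x1=(-0.9600, -1.8800) x2=(1.9900, 0.2100) x3=(-0.6700, 1.6500)
step 1: x0=(1.2007, 0.9219) x1=(-0.9562, -1.8474) x2=(1.9789, 0.2417) x3=(-0.7070, 1.6831)
step 2: x0=(1.1721, 0.9631) x1=(-0.9523, -1.8147) x2=(1.9669, 0.2742) x3=(-0.7439, 1.7162)
step 3: x0=(1.1441, 1.0037) x1=(-0.9485, -1.7821) x2=(1.9540, 0.3074) x3=(-0.7808, 1.7493)
step 4: x0=(1.1168, 1.0438) x1=(-0.9446, -1.7494) x2=(1.9404, 0.3412) x3=(-0.8177, 1.7824)
step 5: x0=(1.0900, 1.0835) x1=(-0.9408, -1.7168) x2=(1.9260, 0.3757) x3=(-0.8546, 1.8155)
step 6: x0=(1.0638, 1.1226) x1=(-0.9370, -1.6842) x2=(1.9111, 0.4107) x3=(-0.8915, 1.8486)
step 7: x0=(1.0380, 1.1614) x1=(-0.9331, -1.6515) x2=(1.8955, 0.4463) x3=(-0.9283, 1.8817)
step 8: x0=(1.0127, 1.1998) x1=(-0.9293, -1.6189) x2=(1.8793, 0.4823) x3=(-0.9652, 1.9147)
step 9: x0=(0.9878, 1.2379) x1=(-0.9254, -1.5862) x2=(1.8625, 0.5188) x3=(-1.0020, 1.9478)
step 10: x0=(0.9633, 1.2755) x1=(-0.9216, -1.5536) x2=(1.8453, 0.5557) x3=(-1.0388, 1.9809)
step 11: x0=(0.9393, 1.3129) x1=(-0.9177, -1.5209) x2=(1.8275, 0.5930) x3=(-1.0756, 2.0139)
step 12: x0=(0.9156, 1.3499) x1=(-0.9139, -1.4883) x2=(1.8092, 0.6307) x3=(-1.1124, 2.0470)
step 13: x0=(0.8923, 1.3866) x1=(-0.9101, -1.4556) x2=(1.7905, 0.6689) x3=(-1.1491, 2.0800)
step 14: x0=(0.8694, 1.4231) x1=(-0.9062, -1.4230) x2=(1.7712, 0.7074) x3=(-1.1859, 2.1130)
step 15: x0=(0.8469, 1.4592) x1=(-0.9024, -1.3903) x2=(1.7515, 0.7463) x3=(-1.2227, 2.1461)
step 16: x0=(0.8248, 1.4950) x1=(-0.8985, -1.3577) x2=(1.7313, 0.7855) x3=(-1.2594, 2.1791)
step 17: x0=(0.8030, 1.5305) x1=(-0.8947, -1.3250) x2=(1.7106, 0.8252) x3=(-1.2961, 2.2121)
step 18: x0=(0.7816, 1.5657) x1=(-0.8908, -1.2924) x2=(1.6894, 0.8652) x3=(-1.3328, 2.2452)
step 19: x0=(0.7607, 1.6006) x1=(-0.8870, -1.2597) x2=(1.6677, 0.9056) x3=(-1.3695, 2.2782)
step 20: x0=(0.7401, 1.6351) x1=(-0.8831, -1.2271) x2=(1.6455, 0.9465) x3=(-1.4062, 2.3112)
step 21: x0=(0.7199, 1.6694) x1=(-0.8793, -1.1944) x2=(1.6228, 0.9877) x3=(-1.4429, 2.3442)
step 22: x0=(0.7002, 1.7033) x1=(-0.8754, -1.1618) x2=(1.5995, 1.0293) x3=(-1.4796, 2.3772)
step 23: x0=(0.6810, 1.7369) x1=(-0.8716, -1.1291) x2=(1.5756, 1.0714) x3=(-1.5163, 2.4102)
step 24: x0=(0.6622, 1.7701) x1=(-0.8677, -1.0965) x2=(1.5512, 1.1139) x3=(-1.5529, 2.4432)
step 25: x0=(0.6439, 1.8029) x1=(-0.8639, -1.0638) x2=(1.5261, 1.1569) x3=(-1.5896, 2.4762)
step 26: x0=(0.6263, 1.8353) x1=(-0.8600, -1.0311) x2=(1.5002, 1.2004) x3=(-1.6262, 2.5092)
step 27: x0=(0.6092, 1.8673) x1=(-0.8562, -0.9985) x2=(1.4737, 1.2444) x3=(-1.6629, 2.5422)
step 28: x0=(0.5927, 1.8988) x1=(-0.8523, -0.9658) x2=(1.4463, 1.2891) x3=(-1.6995, 2.5752)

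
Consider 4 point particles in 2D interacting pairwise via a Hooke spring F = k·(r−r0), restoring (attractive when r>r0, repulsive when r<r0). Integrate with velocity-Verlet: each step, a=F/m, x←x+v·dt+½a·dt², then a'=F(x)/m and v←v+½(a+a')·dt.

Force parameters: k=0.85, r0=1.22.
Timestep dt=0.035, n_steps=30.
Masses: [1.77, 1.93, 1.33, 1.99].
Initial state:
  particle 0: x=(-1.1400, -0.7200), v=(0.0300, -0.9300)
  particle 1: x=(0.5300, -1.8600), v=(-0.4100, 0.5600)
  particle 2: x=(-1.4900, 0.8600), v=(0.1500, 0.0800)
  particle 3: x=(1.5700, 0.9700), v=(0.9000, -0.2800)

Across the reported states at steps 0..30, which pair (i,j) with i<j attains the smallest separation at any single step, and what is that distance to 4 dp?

pair (0,1), distance 0.8898

step 0: x0=(-1.1400, -0.7200) x1=(0.5300, -1.8600) x2=(-1.4900, 0.8600) x3=(1.5700, 0.9700)
step 1: x0=(-1.1383, -0.7523) x1=(0.5153, -1.8394) x2=(-1.4835, 0.8620) x3=(1.6004, 0.9595)
step 2: x0=(-1.1353, -0.7839) x1=(0.4999, -1.8167) x2=(-1.4745, 0.8624) x3=(1.6286, 0.9475)
step 3: x0=(-1.1309, -0.8148) x1=(0.4839, -1.7920) x2=(-1.4629, 0.8611) x3=(1.6546, 0.9340)
step 4: x0=(-1.1252, -0.8451) x1=(0.4672, -1.7653) x2=(-1.4488, 0.8581) x3=(1.6783, 0.9192)
step 5: x0=(-1.1183, -0.8745) x1=(0.4501, -1.7368) x2=(-1.4322, 0.8536) x3=(1.6997, 0.9029)
step 6: x0=(-1.1100, -0.9032) x1=(0.4324, -1.7064) x2=(-1.4131, 0.8474) x3=(1.7188, 0.8852)
step 7: x0=(-1.1005, -0.9310) x1=(0.4142, -1.6742) x2=(-1.3916, 0.8395) x3=(1.7356, 0.8660)
step 8: x0=(-1.0897, -0.9579) x1=(0.3957, -1.6403) x2=(-1.3677, 0.8300) x3=(1.7500, 0.8456)
step 9: x0=(-1.0777, -0.9839) x1=(0.3768, -1.6047) x2=(-1.3413, 0.8189) x3=(1.7621, 0.8238)
step 10: x0=(-1.0645, -1.0089) x1=(0.3576, -1.5676) x2=(-1.3127, 0.8063) x3=(1.7718, 0.8006)
step 11: x0=(-1.0501, -1.0330) x1=(0.3381, -1.5290) x2=(-1.2817, 0.7920) x3=(1.7792, 0.7762)
step 12: x0=(-1.0345, -1.0561) x1=(0.3184, -1.4889) x2=(-1.2485, 0.7763) x3=(1.7843, 0.7505)
step 13: x0=(-1.0178, -1.0782) x1=(0.2986, -1.4474) x2=(-1.2132, 0.7591) x3=(1.7871, 0.7236)
step 14: x0=(-1.0001, -1.0993) x1=(0.2787, -1.4046) x2=(-1.1758, 0.7404) x3=(1.7876, 0.6954)
step 15: x0=(-0.9812, -1.1193) x1=(0.2588, -1.3607) x2=(-1.1363, 0.7203) x3=(1.7858, 0.6662)
step 16: x0=(-0.9614, -1.1383) x1=(0.2389, -1.3155) x2=(-1.0950, 0.6989) x3=(1.7818, 0.6358)
step 17: x0=(-0.9406, -1.1563) x1=(0.2191, -1.2693) x2=(-1.0517, 0.6762) x3=(1.7757, 0.6043)
step 18: x0=(-0.9188, -1.1733) x1=(0.1993, -1.2221) x2=(-1.0068, 0.6522) x3=(1.7674, 0.5717)
step 19: x0=(-0.8961, -1.1893) x1=(0.1798, -1.1740) x2=(-0.9601, 0.6271) x3=(1.7571, 0.5382)
step 20: x0=(-0.8726, -1.2043) x1=(0.1605, -1.1250) x2=(-0.9119, 0.6008) x3=(1.7447, 0.5037)
step 21: x0=(-0.8482, -1.2184) x1=(0.1414, -1.0752) x2=(-0.8622, 0.5736) x3=(1.7303, 0.4683)
step 22: x0=(-0.8231, -1.2316) x1=(0.1227, -1.0247) x2=(-0.8111, 0.5453) x3=(1.7140, 0.4321)
step 23: x0=(-0.7972, -1.2439) x1=(0.1042, -0.9736) x2=(-0.7588, 0.5162) x3=(1.6959, 0.3950)
step 24: x0=(-0.7706, -1.2553) x1=(0.0862, -0.9218) x2=(-0.7053, 0.4862) x3=(1.6760, 0.3571)
step 25: x0=(-0.7433, -1.2659) x1=(0.0685, -0.8696) x2=(-0.6508, 0.4556) x3=(1.6545, 0.3185)
step 26: x0=(-0.7153, -1.2758) x1=(0.0513, -0.8169) x2=(-0.5953, 0.4243) x3=(1.6313, 0.2793)
step 27: x0=(-0.6867, -1.2850) x1=(0.0344, -0.7637) x2=(-0.5391, 0.3924) x3=(1.6066, 0.2394)
step 28: x0=(-0.6575, -1.2935) x1=(0.0180, -0.7103) x2=(-0.4820, 0.3601) x3=(1.5804, 0.1989)
step 29: x0=(-0.6277, -1.3015) x1=(0.0020, -0.6566) x2=(-0.4244, 0.3274) x3=(1.5529, 0.1578)
step 30: x0=(-0.5973, -1.3088) x1=(-0.0135, -0.6028) x2=(-0.3663, 0.2944) x3=(1.5242, 0.1163)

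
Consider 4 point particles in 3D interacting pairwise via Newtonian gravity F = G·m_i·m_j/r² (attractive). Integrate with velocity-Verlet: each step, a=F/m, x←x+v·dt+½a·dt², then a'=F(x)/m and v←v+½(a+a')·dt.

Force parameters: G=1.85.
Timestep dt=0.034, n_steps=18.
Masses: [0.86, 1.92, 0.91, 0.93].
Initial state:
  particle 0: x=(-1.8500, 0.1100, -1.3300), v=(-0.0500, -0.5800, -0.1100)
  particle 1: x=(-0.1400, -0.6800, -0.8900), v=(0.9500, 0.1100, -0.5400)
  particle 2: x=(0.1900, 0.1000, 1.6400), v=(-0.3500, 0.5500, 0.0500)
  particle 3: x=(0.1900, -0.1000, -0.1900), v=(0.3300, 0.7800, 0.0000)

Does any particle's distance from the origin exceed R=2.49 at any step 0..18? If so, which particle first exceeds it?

no

step 0: x0=(-1.8500, 0.1100, -1.3300) x1=(-0.1400, -0.6800, -0.8900) x2=(0.1900, 0.1000, 1.6400) x3=(0.1900, -0.1000, -0.1900)
step 1: x0=(-1.8510, 0.0900, -1.3335) x1=(-0.1075, -0.6755, -0.9075) x2=(0.1780, 0.1186, 1.6411) x3=(0.2003, -0.0748, -0.1914)
step 2: x0=(-1.8507, 0.0696, -1.3364) x1=(-0.0748, -0.6694, -0.9234) x2=(0.1659, 0.1369, 1.6409) x3=(0.2090, -0.0520, -0.1954)
step 3: x0=(-1.8490, 0.0488, -1.3388) x1=(-0.0420, -0.6619, -0.9376) x2=(0.1537, 0.1551, 1.6395) x3=(0.2162, -0.0318, -0.2021)
step 4: x0=(-1.8459, 0.0276, -1.3407) x1=(-0.0090, -0.6529, -0.9503) x2=(0.1414, 0.1730, 1.6369) x3=(0.2221, -0.0140, -0.2114)
step 5: x0=(-1.8415, 0.0061, -1.3421) x1=(0.0240, -0.6423, -0.9613) x2=(0.1290, 0.1906, 1.6330) x3=(0.2267, 0.0012, -0.2233)
step 6: x0=(-1.8358, -0.0158, -1.3430) x1=(0.0570, -0.6303, -0.9707) x2=(0.1165, 0.2080, 1.6280) x3=(0.2302, 0.0139, -0.2378)
step 7: x0=(-1.8287, -0.0380, -1.3435) x1=(0.0900, -0.6167, -0.9784) x2=(0.1039, 0.2252, 1.6217) x3=(0.2326, 0.0238, -0.2550)
step 8: x0=(-1.8203, -0.0604, -1.3434) x1=(0.1228, -0.6016, -0.9845) x2=(0.0913, 0.2422, 1.6143) x3=(0.2340, 0.0310, -0.2750)
step 9: x0=(-1.8105, -0.0831, -1.3429) x1=(0.1555, -0.5848, -0.9887) x2=(0.0787, 0.2589, 1.6056) x3=(0.2346, 0.0353, -0.2980)
step 10: x0=(-1.7994, -0.1059, -1.3419) x1=(0.1879, -0.5663, -0.9911) x2=(0.0661, 0.2753, 1.5958) x3=(0.2344, 0.0365, -0.3241)
step 11: x0=(-1.7870, -0.1290, -1.3405) x1=(0.2201, -0.5460, -0.9914) x2=(0.0534, 0.2915, 1.5848) x3=(0.2335, 0.0343, -0.3536)
step 12: x0=(-1.7732, -0.1521, -1.3385) x1=(0.2518, -0.5238, -0.9897) x2=(0.0408, 0.3075, 1.5727) x3=(0.2323, 0.0284, -0.3869)
step 13: x0=(-1.7580, -0.1754, -1.3361) x1=(0.2831, -0.4993, -0.9855) x2=(0.0282, 0.3232, 1.5593) x3=(0.2308, 0.0185, -0.4243)
step 14: x0=(-1.7415, -0.1988, -1.3333) x1=(0.3137, -0.4724, -0.9787) x2=(0.0156, 0.3386, 1.5449) x3=(0.2294, 0.0038, -0.4666)
step 15: x0=(-1.7236, -0.2222, -1.3300) x1=(0.3434, -0.4427, -0.9687) x2=(0.0030, 0.3537, 1.5293) x3=(0.2285, -0.0164, -0.5146)
step 16: x0=(-1.7043, -0.2456, -1.3262) x1=(0.3717, -0.4095, -0.9550) x2=(-0.0096, 0.3686, 1.5125) x3=(0.2291, -0.0435, -0.5697)
step 17: x0=(-1.6836, -0.2691, -1.3219) x1=(0.3979, -0.3718, -0.9366) x2=(-0.0220, 0.3831, 1.4946) x3=(0.2328, -0.0795, -0.6340)
step 18: x0=(-1.6615, -0.2925, -1.3172) x1=(0.4201, -0.3278, -0.9114) x2=(-0.0345, 0.3974, 1.4756) x3=(0.2434, -0.1285, -0.7115)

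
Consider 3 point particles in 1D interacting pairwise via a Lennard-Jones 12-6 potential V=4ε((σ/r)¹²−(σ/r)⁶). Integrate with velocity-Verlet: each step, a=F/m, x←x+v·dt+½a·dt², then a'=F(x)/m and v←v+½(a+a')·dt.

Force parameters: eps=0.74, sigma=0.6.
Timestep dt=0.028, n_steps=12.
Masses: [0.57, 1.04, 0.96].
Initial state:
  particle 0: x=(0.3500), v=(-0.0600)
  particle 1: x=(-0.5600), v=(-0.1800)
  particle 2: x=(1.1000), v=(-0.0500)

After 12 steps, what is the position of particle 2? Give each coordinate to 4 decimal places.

step 0: x0=(0.3500) x1=(-0.5600) x2=(1.1000)
step 1: x0=(0.3494) x1=(-0.5645) x2=(1.0974)
step 2: x0=(0.3511) x1=(-0.5680) x2=(1.0923)
step 3: x0=(0.3551) x1=(-0.5706) x2=(1.0849)
step 4: x0=(0.3614) x1=(-0.5722) x2=(1.0750)
step 5: x0=(0.3697) x1=(-0.5730) x2=(1.0631)
step 6: x0=(0.3788) x1=(-0.5729) x2=(1.0497)
step 7: x0=(0.3861) x1=(-0.5720) x2=(1.0365)
step 8: x0=(0.3867) x1=(-0.5703) x2=(1.0265)
step 9: x0=(0.3765) x1=(-0.5679) x2=(1.0221)
step 10: x0=(0.3578) x1=(-0.5646) x2=(1.0218)
step 11: x0=(0.3356) x1=(-0.5604) x2=(1.0225)
step 12: x0=(0.3132) x1=(-0.5550) x2=(1.0222)

(1.0222)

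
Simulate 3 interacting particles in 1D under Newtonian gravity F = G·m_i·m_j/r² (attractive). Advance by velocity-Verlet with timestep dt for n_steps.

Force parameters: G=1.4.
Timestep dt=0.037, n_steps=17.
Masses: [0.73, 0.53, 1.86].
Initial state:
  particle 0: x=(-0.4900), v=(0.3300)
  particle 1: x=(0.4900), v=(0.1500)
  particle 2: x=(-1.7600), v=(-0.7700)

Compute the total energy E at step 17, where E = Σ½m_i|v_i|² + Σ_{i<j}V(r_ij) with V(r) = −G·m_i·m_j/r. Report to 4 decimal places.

-2.0645

step 0: x0=(-0.4900) x1=(0.4900) x2=(-1.7600)
step 1: x0=(-0.4784) x1=(0.4945) x2=(-1.7880)
step 2: x0=(-0.4677) x1=(0.4968) x2=(-1.8149)
step 3: x0=(-0.4580) x1=(0.4969) x2=(-1.8409)
step 4: x0=(-0.4490) x1=(0.4949) x2=(-1.8660)
step 5: x0=(-0.4406) x1=(0.4906) x2=(-1.8901)
step 6: x0=(-0.4328) x1=(0.4841) x2=(-1.9135)
step 7: x0=(-0.4253) x1=(0.4753) x2=(-1.9360)
step 8: x0=(-0.4182) x1=(0.4642) x2=(-1.9577)
step 9: x0=(-0.4113) x1=(0.4507) x2=(-1.9787)
step 10: x0=(-0.4045) x1=(0.4346) x2=(-1.9990)
step 11: x0=(-0.3976) x1=(0.4160) x2=(-2.0185)
step 12: x0=(-0.3905) x1=(0.3947) x2=(-2.0373)
step 13: x0=(-0.3831) x1=(0.3705) x2=(-2.0554)
step 14: x0=(-0.3752) x1=(0.3432) x2=(-2.0729)
step 15: x0=(-0.3666) x1=(0.3127) x2=(-2.0896)
step 16: x0=(-0.3570) x1=(0.2784) x2=(-2.1058)
step 17: x0=(-0.3460) x1=(0.2401) x2=(-2.1213)
step 0 velocities: v0=(0.3300) v1=(0.1500) v2=(-0.7700)
step 0: KE=0.5971, PE=-2.6629, E=-2.0658
step 17 velocities: v0=(0.3215) v1=(-1.0995) v2=(-0.4106)
step 17: KE=0.5149, PE=-2.5794, E=-2.0645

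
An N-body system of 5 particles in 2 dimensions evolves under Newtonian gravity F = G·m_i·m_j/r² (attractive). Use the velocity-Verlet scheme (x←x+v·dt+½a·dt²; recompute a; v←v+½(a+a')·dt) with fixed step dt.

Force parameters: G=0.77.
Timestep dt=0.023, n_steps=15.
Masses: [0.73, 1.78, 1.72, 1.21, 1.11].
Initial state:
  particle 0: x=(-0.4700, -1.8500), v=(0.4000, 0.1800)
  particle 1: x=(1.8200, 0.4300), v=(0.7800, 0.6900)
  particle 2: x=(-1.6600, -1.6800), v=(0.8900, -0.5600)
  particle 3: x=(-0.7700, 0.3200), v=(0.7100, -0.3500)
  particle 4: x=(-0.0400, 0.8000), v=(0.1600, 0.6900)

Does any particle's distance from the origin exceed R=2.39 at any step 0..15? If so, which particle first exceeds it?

no

step 0: x0=(-0.4700, -1.8500) x1=(1.8200, 0.4300) x2=(-1.6600, -1.6800) x3=(-0.7700, 0.3200) x4=(-0.0400, 0.8000)
step 1: x0=(-0.4610, -1.8457) x1=(1.8378, 0.4459) x2=(-1.6394, -1.6928) x3=(-0.7534, 0.3120) x4=(-0.0365, 0.8156)
step 2: x0=(-0.4525, -1.8412) x1=(1.8554, 0.4617) x2=(-1.6184, -1.7055) x3=(-0.7362, 0.3042) x4=(-0.0334, 0.8307)
step 3: x0=(-0.4444, -1.8363) x1=(1.8727, 0.4775) x2=(-1.5972, -1.7180) x3=(-0.7186, 0.2965) x4=(-0.0307, 0.8453)
step 4: x0=(-0.4368, -1.8312) x1=(1.8898, 0.4933) x2=(-1.5756, -1.7305) x3=(-0.7004, 0.2890) x4=(-0.0283, 0.8593)
step 5: x0=(-0.4297, -1.8259) x1=(1.9066, 0.5091) x2=(-1.5537, -1.7427) x3=(-0.6817, 0.2817) x4=(-0.0263, 0.8728)
step 6: x0=(-0.4231, -1.8203) x1=(1.9232, 0.5248) x2=(-1.5314, -1.7549) x3=(-0.6625, 0.2746) x4=(-0.0245, 0.8857)
step 7: x0=(-0.4170, -1.8144) x1=(1.9395, 0.5405) x2=(-1.5088, -1.7668) x3=(-0.6429, 0.2677) x4=(-0.0231, 0.8981)
step 8: x0=(-0.4115, -1.8083) x1=(1.9556, 0.5562) x2=(-1.4859, -1.7787) x3=(-0.6228, 0.2610) x4=(-0.0221, 0.9099)
step 9: x0=(-0.4065, -1.8019) x1=(1.9715, 0.5719) x2=(-1.4626, -1.7904) x3=(-0.6022, 0.2546) x4=(-0.0213, 0.9210)
step 10: x0=(-0.4021, -1.7954) x1=(1.9871, 0.5875) x2=(-1.4390, -1.8019) x3=(-0.5812, 0.2484) x4=(-0.0208, 0.9316)
step 11: x0=(-0.3984, -1.7886) x1=(2.0025, 0.6031) x2=(-1.4150, -1.8133) x3=(-0.5598, 0.2425) x4=(-0.0205, 0.9415)
step 12: x0=(-0.3952, -1.7816) x1=(2.0177, 0.6186) x2=(-1.3906, -1.8245) x3=(-0.5379, 0.2368) x4=(-0.0205, 0.9508)
step 13: x0=(-0.3927, -1.7744) x1=(2.0327, 0.6341) x2=(-1.3658, -1.8355) x3=(-0.5157, 0.2315) x4=(-0.0208, 0.9594)
step 14: x0=(-0.3909, -1.7670) x1=(2.0474, 0.6496) x2=(-1.3406, -1.8464) x3=(-0.4930, 0.2264) x4=(-0.0212, 0.9674)
step 15: x0=(-0.3899, -1.7595) x1=(2.0619, 0.6651) x2=(-1.3150, -1.8570) x3=(-0.4700, 0.2216) x4=(-0.0219, 0.9747)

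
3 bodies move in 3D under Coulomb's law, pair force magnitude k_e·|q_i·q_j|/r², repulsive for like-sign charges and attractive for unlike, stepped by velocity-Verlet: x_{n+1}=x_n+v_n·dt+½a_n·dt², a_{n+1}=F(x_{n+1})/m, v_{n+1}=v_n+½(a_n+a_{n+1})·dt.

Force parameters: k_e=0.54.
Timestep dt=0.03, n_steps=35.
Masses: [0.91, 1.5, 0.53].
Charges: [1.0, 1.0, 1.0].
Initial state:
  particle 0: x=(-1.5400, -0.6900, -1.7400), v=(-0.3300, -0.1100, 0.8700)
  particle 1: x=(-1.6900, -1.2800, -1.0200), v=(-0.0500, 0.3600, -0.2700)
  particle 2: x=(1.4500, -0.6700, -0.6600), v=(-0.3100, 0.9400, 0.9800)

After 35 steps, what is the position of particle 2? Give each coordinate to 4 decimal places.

step 0: x0=(-1.5400, -0.6900, -1.7400) x1=(-1.6900, -1.2800, -1.0200) x2=(1.4500, -0.6700, -0.6600)
step 1: x0=(-1.5499, -0.6931, -1.7141) x1=(-1.6915, -1.2693, -1.0280) x2=(1.4408, -0.6418, -0.6306)
step 2: x0=(-1.5597, -0.6958, -1.6888) x1=(-1.6932, -1.2589, -1.0356) x2=(1.4317, -0.6136, -0.6011)
step 3: x0=(-1.5695, -0.6981, -1.6640) x1=(-1.6949, -1.2487, -1.0430) x2=(1.4229, -0.5853, -0.5716)
step 4: x0=(-1.5792, -0.6998, -1.6397) x1=(-1.6967, -1.2389, -1.0500) x2=(1.4142, -0.5570, -0.5421)
step 5: x0=(-1.5888, -0.7010, -1.6161) x1=(-1.6987, -1.2294, -1.0567) x2=(1.4056, -0.5288, -0.5125)
step 6: x0=(-1.5984, -0.7016, -1.5932) x1=(-1.7007, -1.2203, -1.0629) x2=(1.3973, -0.5004, -0.4828)
step 7: x0=(-1.6078, -0.7016, -1.5709) x1=(-1.7029, -1.2116, -1.0688) x2=(1.3891, -0.4721, -0.4531)
step 8: x0=(-1.6172, -0.7008, -1.5494) x1=(-1.7051, -1.2033, -1.0743) x2=(1.3810, -0.4437, -0.4234)
step 9: x0=(-1.6265, -0.6993, -1.5286) x1=(-1.7075, -1.1955, -1.0793) x2=(1.3732, -0.4153, -0.3936)
step 10: x0=(-1.6357, -0.6969, -1.5086) x1=(-1.7100, -1.1882, -1.0838) x2=(1.3655, -0.3869, -0.3638)
step 11: x0=(-1.6448, -0.6935, -1.4895) x1=(-1.7126, -1.1816, -1.0879) x2=(1.3580, -0.3585, -0.3339)
step 12: x0=(-1.6539, -0.6892, -1.4712) x1=(-1.7153, -1.1755, -1.0914) x2=(1.3506, -0.3300, -0.3040)
step 13: x0=(-1.6628, -0.6837, -1.4538) x1=(-1.7181, -1.1701, -1.0944) x2=(1.3434, -0.3015, -0.2740)
step 14: x0=(-1.6716, -0.6771, -1.4372) x1=(-1.7211, -1.1654, -1.0970) x2=(1.3363, -0.2729, -0.2440)
step 15: x0=(-1.6804, -0.6693, -1.4216) x1=(-1.7241, -1.1615, -1.0990) x2=(1.3294, -0.2443, -0.2139)
step 16: x0=(-1.6891, -0.6602, -1.4068) x1=(-1.7272, -1.1584, -1.1005) x2=(1.3227, -0.2157, -0.1837)
step 17: x0=(-1.6977, -0.6498, -1.3928) x1=(-1.7305, -1.1561, -1.1015) x2=(1.3161, -0.1871, -0.1535)
step 18: x0=(-1.7063, -0.6381, -1.3796) x1=(-1.7338, -1.1545, -1.1021) x2=(1.3097, -0.1584, -0.1233)
step 19: x0=(-1.7149, -0.6250, -1.3672) x1=(-1.7371, -1.1539, -1.1022) x2=(1.3034, -0.1297, -0.0930)
step 20: x0=(-1.7235, -0.6105, -1.3554) x1=(-1.7406, -1.1541, -1.1020) x2=(1.2972, -0.1009, -0.0626)
step 21: x0=(-1.7320, -0.5947, -1.3443) x1=(-1.7440, -1.1550, -1.1013) x2=(1.2913, -0.0721, -0.0322)
step 22: x0=(-1.7406, -0.5776, -1.3338) x1=(-1.7476, -1.1568, -1.1003) x2=(1.2854, -0.0433, -0.0017)
step 23: x0=(-1.7492, -0.5593, -1.3239) x1=(-1.7511, -1.1594, -1.0991) x2=(1.2797, -0.0144, 0.0289)
step 24: x0=(-1.7579, -0.5397, -1.3144) x1=(-1.7547, -1.1628, -1.0975) x2=(1.2742, 0.0145, 0.0595)
step 25: x0=(-1.7666, -0.5190, -1.3053) x1=(-1.7583, -1.1668, -1.0957) x2=(1.2688, 0.0435, 0.0901)
step 26: x0=(-1.7753, -0.4972, -1.2966) x1=(-1.7619, -1.1715, -1.0937) x2=(1.2635, 0.0725, 0.1208)
step 27: x0=(-1.7841, -0.4743, -1.2882) x1=(-1.7656, -1.1769, -1.0916) x2=(1.2584, 0.1015, 0.1516)
step 28: x0=(-1.7930, -0.4506, -1.2801) x1=(-1.7692, -1.1828, -1.0892) x2=(1.2533, 0.1306, 0.1824)
step 29: x0=(-1.8019, -0.4259, -1.2723) x1=(-1.7729, -1.1893, -1.0868) x2=(1.2485, 0.1597, 0.2133)
step 30: x0=(-1.8109, -0.4004, -1.2647) x1=(-1.7765, -1.1963, -1.0842) x2=(1.2437, 0.1889, 0.2443)
step 31: x0=(-1.8200, -0.3741, -1.2573) x1=(-1.7802, -1.2038, -1.0815) x2=(1.2391, 0.2180, 0.2753)
step 32: x0=(-1.8292, -0.3471, -1.2501) x1=(-1.7838, -1.2118, -1.0788) x2=(1.2346, 0.2473, 0.3064)
step 33: x0=(-1.8384, -0.3194, -1.2430) x1=(-1.7874, -1.2201, -1.0759) x2=(1.2303, 0.2766, 0.3375)
step 34: x0=(-1.8477, -0.2911, -1.2361) x1=(-1.7911, -1.2289, -1.0731) x2=(1.2260, 0.3059, 0.3687)
step 35: x0=(-1.8571, -0.2623, -1.2292) x1=(-1.7947, -1.2380, -1.0701) x2=(1.2219, 0.3352, 0.4000)

(1.2219, 0.3352, 0.4000)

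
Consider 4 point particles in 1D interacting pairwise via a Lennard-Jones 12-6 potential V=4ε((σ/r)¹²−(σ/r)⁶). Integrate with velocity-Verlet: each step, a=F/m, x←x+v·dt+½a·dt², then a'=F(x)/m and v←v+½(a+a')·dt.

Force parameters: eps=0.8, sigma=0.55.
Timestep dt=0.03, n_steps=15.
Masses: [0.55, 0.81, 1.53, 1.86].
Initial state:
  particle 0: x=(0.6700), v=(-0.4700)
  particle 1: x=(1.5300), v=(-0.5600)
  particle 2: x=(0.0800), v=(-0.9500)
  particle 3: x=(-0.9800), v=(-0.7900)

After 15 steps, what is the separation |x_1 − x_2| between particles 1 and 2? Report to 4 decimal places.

step 0: x0=(0.6700) x1=(1.5300) x2=(0.0800) x3=(-0.9800)
step 1: x0=(0.6624) x1=(1.5124) x2=(0.0494) x3=(-1.0036)
step 2: x0=(0.6583) x1=(1.4933) x2=(0.0183) x3=(-1.0270)
step 3: x0=(0.6529) x1=(1.4723) x2=(-0.0117) x3=(-1.0503)
step 4: x0=(0.6449) x1=(1.4494) x2=(-0.0399) x3=(-1.0733)
step 5: x0=(0.6343) x1=(1.4243) x2=(-0.0663) x3=(-1.0962)
step 6: x0=(0.6217) x1=(1.3967) x2=(-0.0909) x3=(-1.1188)
step 7: x0=(0.6075) x1=(1.3665) x2=(-0.1138) x3=(-1.1413)
step 8: x0=(0.5924) x1=(1.3334) x2=(-0.1351) x3=(-1.1635)
step 9: x0=(0.5769) x1=(1.2970) x2=(-0.1548) x3=(-1.1855)
step 10: x0=(0.5616) x1=(1.2571) x2=(-0.1729) x3=(-1.2073)
step 11: x0=(0.5471) x1=(1.2132) x2=(-0.1895) x3=(-1.2290)
step 12: x0=(0.5332) x1=(1.1656) x2=(-0.2045) x3=(-1.2504)
step 13: x0=(0.5174) x1=(1.1160) x2=(-0.2180) x3=(-1.2716)
step 14: x0=(0.4903) x1=(1.0706) x2=(-0.2299) x3=(-1.2927)
step 15: x0=(0.4403) x1=(1.0372) x2=(-0.2401) x3=(-1.3136)

1.2772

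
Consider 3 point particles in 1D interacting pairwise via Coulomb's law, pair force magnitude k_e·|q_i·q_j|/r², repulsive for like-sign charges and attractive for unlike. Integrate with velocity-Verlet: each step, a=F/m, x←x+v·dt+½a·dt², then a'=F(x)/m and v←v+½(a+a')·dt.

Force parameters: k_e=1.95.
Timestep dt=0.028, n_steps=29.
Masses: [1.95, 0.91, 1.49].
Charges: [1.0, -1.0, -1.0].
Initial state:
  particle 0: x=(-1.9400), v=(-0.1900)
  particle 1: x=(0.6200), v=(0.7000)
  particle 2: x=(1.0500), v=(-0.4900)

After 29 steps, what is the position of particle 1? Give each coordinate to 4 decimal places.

(-0.9731)

step 0: x0=(-1.9400) x1=(0.6200) x2=(1.0500)
step 1: x0=(-1.9452) x1=(0.6349) x2=(1.0390)
step 2: x0=(-1.9502) x1=(0.6393) x2=(1.0342)
step 3: x0=(-1.9550) x1=(0.6327) x2=(1.0358)
step 4: x0=(-1.9596) x1=(0.6154) x2=(1.0436)
step 5: x0=(-1.9640) x1=(0.5888) x2=(1.0569)
step 6: x0=(-1.9682) x1=(0.5542) x2=(1.0748)
step 7: x0=(-1.9722) x1=(0.5132) x2=(1.0964)
step 8: x0=(-1.9760) x1=(0.4670) x2=(1.1208)
step 9: x0=(-1.9795) x1=(0.4165) x2=(1.1476)
step 10: x0=(-1.9829) x1=(0.3626) x2=(1.1762)
step 11: x0=(-1.9860) x1=(0.3059) x2=(1.2062)
step 12: x0=(-1.9889) x1=(0.2468) x2=(1.2374)
step 13: x0=(-1.9915) x1=(0.1856) x2=(1.2695)
step 14: x0=(-1.9940) x1=(0.1226) x2=(1.3024)
step 15: x0=(-1.9961) x1=(0.0581) x2=(1.3360)
step 16: x0=(-1.9981) x1=(-0.0079) x2=(1.3701)
step 17: x0=(-1.9997) x1=(-0.0752) x2=(1.4046)
step 18: x0=(-2.0011) x1=(-0.1437) x2=(1.4395)
step 19: x0=(-2.0022) x1=(-0.2133) x2=(1.4748)
step 20: x0=(-2.0029) x1=(-0.2841) x2=(1.5103)
step 21: x0=(-2.0034) x1=(-0.3559) x2=(1.5460)
step 22: x0=(-2.0035) x1=(-0.4289) x2=(1.5820)
step 23: x0=(-2.0032) x1=(-0.5029) x2=(1.6181)
step 24: x0=(-2.0025) x1=(-0.5781) x2=(1.6544)
step 25: x0=(-2.0013) x1=(-0.6544) x2=(1.6908)
step 26: x0=(-1.9997) x1=(-0.7319) x2=(1.7273)
step 27: x0=(-1.9975) x1=(-0.8108) x2=(1.7639)
step 28: x0=(-1.9948) x1=(-0.8911) x2=(1.8006)
step 29: x0=(-1.9913) x1=(-0.9731) x2=(1.8374)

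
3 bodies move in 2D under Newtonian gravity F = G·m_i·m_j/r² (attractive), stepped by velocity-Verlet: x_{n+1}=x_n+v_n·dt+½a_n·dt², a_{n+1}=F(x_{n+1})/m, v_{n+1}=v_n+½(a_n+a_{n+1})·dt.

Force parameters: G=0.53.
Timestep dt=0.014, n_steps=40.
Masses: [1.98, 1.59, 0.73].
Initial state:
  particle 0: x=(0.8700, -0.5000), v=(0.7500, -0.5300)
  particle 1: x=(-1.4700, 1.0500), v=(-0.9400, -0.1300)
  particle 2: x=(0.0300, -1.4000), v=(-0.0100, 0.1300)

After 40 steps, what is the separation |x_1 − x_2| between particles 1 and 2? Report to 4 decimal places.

step 0: x0=(0.8700, -0.5000) x1=(-1.4700, 1.0500) x2=(0.0300, -1.4000)
step 1: x0=(0.8805, -0.5074) x1=(-1.4831, 1.0482) x2=(0.0299, -1.3981)
step 2: x0=(0.8909, -0.5149) x1=(-1.4963, 1.0463) x2=(0.0299, -1.3961)
step 3: x0=(0.9013, -0.5224) x1=(-1.5094, 1.0444) x2=(0.0300, -1.3940)
step 4: x0=(0.9116, -0.5299) x1=(-1.5224, 1.0425) x2=(0.0301, -1.3918)
step 5: x0=(0.9219, -0.5374) x1=(-1.5355, 1.0406) x2=(0.0303, -1.3895)
step 6: x0=(0.9321, -0.5450) x1=(-1.5485, 1.0387) x2=(0.0307, -1.3870)
step 7: x0=(0.9422, -0.5525) x1=(-1.5615, 1.0367) x2=(0.0311, -1.3845)
step 8: x0=(0.9523, -0.5601) x1=(-1.5745, 1.0348) x2=(0.0316, -1.3818)
step 9: x0=(0.9624, -0.5678) x1=(-1.5874, 1.0328) x2=(0.0322, -1.3791)
step 10: x0=(0.9724, -0.5754) x1=(-1.6003, 1.0307) x2=(0.0329, -1.3762)
step 11: x0=(0.9823, -0.5831) x1=(-1.6132, 1.0287) x2=(0.0336, -1.3732)
step 12: x0=(0.9922, -0.5908) x1=(-1.6261, 1.0266) x2=(0.0345, -1.3701)
step 13: x0=(1.0021, -0.5985) x1=(-1.6389, 1.0246) x2=(0.0355, -1.3670)
step 14: x0=(1.0119, -0.6062) x1=(-1.6518, 1.0225) x2=(0.0365, -1.3637)
step 15: x0=(1.0216, -0.6140) x1=(-1.6646, 1.0204) x2=(0.0377, -1.3603)
step 16: x0=(1.0313, -0.6218) x1=(-1.6773, 1.0182) x2=(0.0389, -1.3568)
step 17: x0=(1.0409, -0.6296) x1=(-1.6901, 1.0161) x2=(0.0403, -1.3533)
step 18: x0=(1.0505, -0.6374) x1=(-1.7028, 1.0139) x2=(0.0417, -1.3496)
step 19: x0=(1.0600, -0.6452) x1=(-1.7155, 1.0117) x2=(0.0433, -1.3459)
step 20: x0=(1.0695, -0.6531) x1=(-1.7282, 1.0095) x2=(0.0449, -1.3420)
step 21: x0=(1.0789, -0.6610) x1=(-1.7409, 1.0073) x2=(0.0467, -1.3381)
step 22: x0=(1.0882, -0.6689) x1=(-1.7535, 1.0051) x2=(0.0485, -1.3341)
step 23: x0=(1.0975, -0.6768) x1=(-1.7662, 1.0029) x2=(0.0504, -1.3299)
step 24: x0=(1.1068, -0.6848) x1=(-1.7788, 1.0006) x2=(0.0525, -1.3257)
step 25: x0=(1.1160, -0.6927) x1=(-1.7913, 0.9983) x2=(0.0546, -1.3215)
step 26: x0=(1.1251, -0.7007) x1=(-1.8039, 0.9960) x2=(0.0569, -1.3171)
step 27: x0=(1.1342, -0.7087) x1=(-1.8164, 0.9937) x2=(0.0593, -1.3126)
step 28: x0=(1.1432, -0.7167) x1=(-1.8290, 0.9914) x2=(0.0617, -1.3081)
step 29: x0=(1.1522, -0.7247) x1=(-1.8415, 0.9890) x2=(0.0643, -1.3035)
step 30: x0=(1.1611, -0.7328) x1=(-1.8539, 0.9867) x2=(0.0670, -1.2988)
step 31: x0=(1.1699, -0.7408) x1=(-1.8664, 0.9843) x2=(0.0698, -1.2940)
step 32: x0=(1.1787, -0.7489) x1=(-1.8788, 0.9819) x2=(0.0727, -1.2892)
step 33: x0=(1.1875, -0.7570) x1=(-1.8913, 0.9795) x2=(0.0757, -1.2843)
step 34: x0=(1.1962, -0.7651) x1=(-1.9037, 0.9771) x2=(0.0788, -1.2793)
step 35: x0=(1.2048, -0.7732) x1=(-1.9160, 0.9746) x2=(0.0821, -1.2742)
step 36: x0=(1.2134, -0.7814) x1=(-1.9284, 0.9722) x2=(0.0854, -1.2691)
step 37: x0=(1.2219, -0.7895) x1=(-1.9407, 0.9697) x2=(0.0889, -1.2639)
step 38: x0=(1.2303, -0.7977) x1=(-1.9530, 0.9673) x2=(0.0924, -1.2587)
step 39: x0=(1.2387, -0.8059) x1=(-1.9653, 0.9648) x2=(0.0961, -1.2533)
step 40: x0=(1.2471, -0.8140) x1=(-1.9776, 0.9623) x2=(0.0999, -1.2479)

3.0334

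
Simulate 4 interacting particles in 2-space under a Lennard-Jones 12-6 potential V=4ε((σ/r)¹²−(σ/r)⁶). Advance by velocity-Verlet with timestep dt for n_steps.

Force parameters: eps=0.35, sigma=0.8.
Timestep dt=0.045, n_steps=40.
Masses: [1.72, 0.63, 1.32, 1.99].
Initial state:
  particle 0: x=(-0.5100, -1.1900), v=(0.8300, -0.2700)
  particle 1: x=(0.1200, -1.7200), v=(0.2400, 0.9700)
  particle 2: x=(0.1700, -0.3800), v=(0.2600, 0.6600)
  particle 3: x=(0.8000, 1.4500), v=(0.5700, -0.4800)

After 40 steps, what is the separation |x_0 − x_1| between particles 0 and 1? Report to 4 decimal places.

2.5721

step 0: x0=(-0.5100, -1.1900) x1=(0.1200, -1.7200) x2=(0.1700, -0.3800) x3=(0.8000, 1.4500)
step 1: x0=(-0.4749, -1.1995) x1=(0.1380, -1.6820) x2=(0.1812, -0.3510) x3=(0.8256, 1.4284)
step 2: x0=(-0.4546, -1.1961) x1=(0.1981, -1.6762) x2=(0.1916, -0.3235) x3=(0.8513, 1.4068)
step 3: x0=(-0.4415, -1.1862) x1=(0.2793, -1.6852) x2=(0.2013, -0.2973) x3=(0.8769, 1.3851)
step 4: x0=(-0.4286, -1.1749) x1=(0.3628, -1.6951) x2=(0.2103, -0.2725) x3=(0.9025, 1.3634)
step 5: x0=(-0.4143, -1.1634) x1=(0.4438, -1.7029) x2=(0.2186, -0.2487) x3=(0.9281, 1.3416)
step 6: x0=(-0.3985, -1.1519) x1=(0.5220, -1.7085) x2=(0.2263, -0.2261) x3=(0.9537, 1.3199)
step 7: x0=(-0.3814, -1.1402) x1=(0.5977, -1.7123) x2=(0.2335, -0.2046) x3=(0.9792, 1.2980)
step 8: x0=(-0.3630, -1.1281) x1=(0.6714, -1.7146) x2=(0.2401, -0.1840) x3=(1.0048, 1.2761)
step 9: x0=(-0.3436, -1.1156) x1=(0.7435, -1.7159) x2=(0.2462, -0.1644) x3=(1.0303, 1.2542)
step 10: x0=(-0.3234, -1.1027) x1=(0.8144, -1.7163) x2=(0.2518, -0.1458) x3=(1.0557, 1.2322)
step 11: x0=(-0.3024, -1.0891) x1=(0.8843, -1.7160) x2=(0.2569, -0.1282) x3=(1.0811, 1.2101)
step 12: x0=(-0.2806, -1.0750) x1=(0.9535, -1.7151) x2=(0.2615, -0.1115) x3=(1.1065, 1.1879)
step 13: x0=(-0.2582, -1.0601) x1=(1.0220, -1.7138) x2=(0.2657, -0.0957) x3=(1.1318, 1.1657)
step 14: x0=(-0.2352, -1.0445) x1=(1.0899, -1.7122) x2=(0.2694, -0.0810) x3=(1.1571, 1.1433)
step 15: x0=(-0.2115, -1.0281) x1=(1.1575, -1.7103) x2=(0.2726, -0.0673) x3=(1.1822, 1.1209)
step 16: x0=(-0.1873, -1.0108) x1=(1.2247, -1.7082) x2=(0.2753, -0.0547) x3=(1.2073, 1.0983)
step 17: x0=(-0.1626, -0.9926) x1=(1.2916, -1.7058) x2=(0.2776, -0.0432) x3=(1.2323, 1.0757)
step 18: x0=(-0.1372, -0.9735) x1=(1.3583, -1.7033) x2=(0.2794, -0.0330) x3=(1.2573, 1.0529)
step 19: x0=(-0.1113, -0.9532) x1=(1.4247, -1.7007) x2=(0.2807, -0.0240) x3=(1.2821, 1.0300)
step 20: x0=(-0.0849, -0.9318) x1=(1.4910, -1.6979) x2=(0.2816, -0.0163) x3=(1.3068, 1.0070)
step 21: x0=(-0.0580, -0.9094) x1=(1.5571, -1.6950) x2=(0.2821, -0.0099) x3=(1.3314, 0.9838)
step 22: x0=(-0.0306, -0.8858) x1=(1.6231, -1.6921) x2=(0.2822, -0.0048) x3=(1.3558, 0.9606)
step 23: x0=(-0.0029, -0.8614) x1=(1.6890, -1.6890) x2=(0.2822, -0.0007) x3=(1.3802, 0.9372)
step 24: x0=(0.0249, -0.8368) x1=(1.7548, -1.6859) x2=(0.2822, 0.0032) x3=(1.4044, 0.9138)
step 25: x0=(0.0525, -0.8130) x1=(1.8206, -1.6828) x2=(0.2827, 0.0084) x3=(1.4285, 0.8902)
step 26: x0=(0.0793, -0.7920) x1=(1.8862, -1.6795) x2=(0.2845, 0.0173) x3=(1.4525, 0.8665)
step 27: x0=(0.1050, -0.7758) x1=(1.9518, -1.6763) x2=(0.2880, 0.0327) x3=(1.4763, 0.8427)
step 28: x0=(0.1293, -0.7654) x1=(2.0173, -1.6730) x2=(0.2935, 0.0558) x3=(1.5000, 0.8188)
step 29: x0=(0.1528, -0.7596) x1=(2.0828, -1.6697) x2=(0.3004, 0.0849) x3=(1.5235, 0.7948)
step 30: x0=(0.1759, -0.7562) x1=(2.1483, -1.6663) x2=(0.3081, 0.1173) x3=(1.5468, 0.7707)
step 31: x0=(0.1989, -0.7533) x1=(2.2137, -1.6629) x2=(0.3162, 0.1507) x3=(1.5700, 0.7464)
step 32: x0=(0.2219, -0.7501) x1=(2.2791, -1.6595) x2=(0.3245, 0.1837) x3=(1.5930, 0.7221)
step 33: x0=(0.2451, -0.7459) x1=(2.3444, -1.6560) x2=(0.3330, 0.2155) x3=(1.6157, 0.6977)
step 34: x0=(0.2684, -0.7405) x1=(2.4097, -1.6525) x2=(0.3416, 0.2460) x3=(1.6383, 0.6731)
step 35: x0=(0.2919, -0.7339) x1=(2.4750, -1.6490) x2=(0.3505, 0.2749) x3=(1.6606, 0.6485)
step 36: x0=(0.3154, -0.7261) x1=(2.5403, -1.6455) x2=(0.3596, 0.3024) x3=(1.6826, 0.6238)
step 37: x0=(0.3390, -0.7170) x1=(2.6055, -1.6420) x2=(0.3690, 0.3284) x3=(1.7045, 0.5991)
step 38: x0=(0.3627, -0.7068) x1=(2.6708, -1.6384) x2=(0.3787, 0.3530) x3=(1.7260, 0.5742)
step 39: x0=(0.3864, -0.6955) x1=(2.7360, -1.6348) x2=(0.3887, 0.3762) x3=(1.7474, 0.5493)
step 40: x0=(0.4101, -0.6831) x1=(2.8012, -1.6312) x2=(0.3991, 0.3981) x3=(1.7684, 0.5243)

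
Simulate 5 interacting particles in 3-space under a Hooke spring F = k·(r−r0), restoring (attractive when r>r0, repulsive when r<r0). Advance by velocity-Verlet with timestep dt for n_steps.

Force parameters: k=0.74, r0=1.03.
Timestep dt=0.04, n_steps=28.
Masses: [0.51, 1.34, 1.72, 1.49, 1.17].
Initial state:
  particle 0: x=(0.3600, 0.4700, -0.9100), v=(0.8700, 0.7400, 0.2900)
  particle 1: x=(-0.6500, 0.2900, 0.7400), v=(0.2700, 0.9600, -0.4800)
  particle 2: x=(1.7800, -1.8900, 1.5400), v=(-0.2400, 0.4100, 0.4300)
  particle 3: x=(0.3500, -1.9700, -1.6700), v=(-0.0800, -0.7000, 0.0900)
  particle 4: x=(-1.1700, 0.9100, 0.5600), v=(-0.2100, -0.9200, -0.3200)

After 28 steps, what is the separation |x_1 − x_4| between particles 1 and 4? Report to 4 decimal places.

step 0: x0=(0.3600, 0.4700, -0.9100) x1=(-0.6500, 0.2900, 0.7400) x2=(1.7800, -1.8900, 1.5400) x3=(0.3500, -1.9700, -1.6700) x4=(-1.1700, 0.9100, 0.5600)
step 1: x0=(0.3945, 0.4961, -0.8951) x1=(-0.6379, 0.3270, 0.7200) x2=(1.7684, -1.8718, 1.5554) x3=(0.3465, -1.9959, -1.6640) x4=(-1.1764, 0.8710, 0.5463)
step 2: x0=(0.4282, 0.5150, -0.8737) x1=(-0.6231, 0.3611, 0.6984) x2=(1.7527, -1.8500, 1.5670) x3=(0.3423, -2.0176, -1.6532) x4=(-1.1787, 0.8278, 0.5310)
step 3: x0=(0.4609, 0.5266, -0.8459) x1=(-0.6057, 0.3923, 0.6752) x2=(1.7330, -1.8247, 1.5750) x3=(0.3376, -2.0350, -1.6376) x4=(-1.1770, 0.7804, 0.5139)
step 4: x0=(0.4925, 0.5308, -0.8120) x1=(-0.5855, 0.4206, 0.6507) x2=(1.7094, -1.7959, 1.5792) x3=(0.3323, -2.0479, -1.6172) x4=(-1.1714, 0.7290, 0.4953)
step 5: x0=(0.5228, 0.5276, -0.7723) x1=(-0.5628, 0.4458, 0.6248) x2=(1.6820, -1.7638, 1.5797) x3=(0.3265, -2.0565, -1.5922) x4=(-1.1620, 0.6738, 0.4752)
step 6: x0=(0.5516, 0.5170, -0.7272) x1=(-0.5374, 0.4681, 0.5977) x2=(1.6508, -1.7284, 1.5765) x3=(0.3201, -2.0607, -1.5626) x4=(-1.1489, 0.6147, 0.4537)
step 7: x0=(0.5789, 0.4992, -0.6769) x1=(-0.5095, 0.4874, 0.5695) x2=(1.6161, -1.6899, 1.5697) x3=(0.3133, -2.0605, -1.5285) x4=(-1.1321, 0.5521, 0.4308)
step 8: x0=(0.6045, 0.4741, -0.6218) x1=(-0.4790, 0.5038, 0.5402) x2=(1.5779, -1.6484, 1.5593) x3=(0.3061, -2.0559, -1.4900) x4=(-1.1118, 0.4859, 0.4067)
step 9: x0=(0.6284, 0.4422, -0.5625) x1=(-0.4463, 0.5174, 0.5099) x2=(1.5363, -1.6041, 1.5454) x3=(0.2985, -2.0471, -1.4472) x4=(-1.0880, 0.4163, 0.3816)
step 10: x0=(0.6506, 0.4036, -0.4993) x1=(-0.4112, 0.5282, 0.4789) x2=(1.4916, -1.5571, 1.5280) x3=(0.2906, -2.0340, -1.4002) x4=(-1.0610, 0.3436, 0.3554)
step 11: x0=(0.6710, 0.3586, -0.4328) x1=(-0.3741, 0.5362, 0.4471) x2=(1.4439, -1.5075, 1.5074) x3=(0.2823, -2.0168, -1.3493) x4=(-1.0307, 0.2678, 0.3284)
step 12: x0=(0.6895, 0.3076, -0.3634) x1=(-0.3351, 0.5417, 0.4148) x2=(1.3932, -1.4557, 1.4835) x3=(0.2739, -1.9956, -1.2945) x4=(-0.9974, 0.1891, 0.3007)
step 13: x0=(0.7064, 0.2509, -0.2916) x1=(-0.2943, 0.5446, 0.3819) x2=(1.3400, -1.4017, 1.4567) x3=(0.2652, -1.9706, -1.2361) x4=(-0.9611, 0.1078, 0.2724)
step 14: x0=(0.7214, 0.1890, -0.2178) x1=(-0.2520, 0.5450, 0.3485) x2=(1.2842, -1.3458, 1.4269) x3=(0.2563, -1.9418, -1.1743) x4=(-0.9219, 0.0241, 0.2436)
step 15: x0=(0.7348, 0.1222, -0.1426) x1=(-0.2083, 0.5429, 0.3149) x2=(1.2262, -1.2881, 1.3943) x3=(0.2474, -1.9096, -1.1092) x4=(-0.8801, -0.0618, 0.2145)
step 16: x0=(0.7465, 0.0510, -0.0664) x1=(-0.1635, 0.5386, 0.2810) x2=(1.1660, -1.2290, 1.3592) x3=(0.2384, -1.8740, -1.0411) x4=(-0.8358, -0.1496, 0.1852)
step 17: x0=(0.7566, -0.0241, 0.0104) x1=(-0.1176, 0.5321, 0.2468) x2=(1.1040, -1.1685, 1.3216) x3=(0.2293, -1.8353, -0.9702) x4=(-0.7890, -0.2390, 0.1558)
step 18: x0=(0.7651, -0.1026, 0.0874) x1=(-0.0710, 0.5233, 0.2126) x2=(1.0403, -1.1070, 1.2819) x3=(0.2203, -1.7937, -0.8968) x4=(-0.7401, -0.3297, 0.1264)
step 19: x0=(0.7721, -0.1840, 0.1644) x1=(-0.0236, 0.5126, 0.1783) x2=(0.9751, -1.0445, 1.2402) x3=(0.2114, -1.7495, -0.8210) x4=(-0.6892, -0.4214, 0.0972)
step 20: x0=(0.7774, -0.2677, 0.2408) x1=(0.0242, 0.4998, 0.1439) x2=(0.9087, -0.9815, 1.1968) x3=(0.2026, -1.7028, -0.7432) x4=(-0.6366, -0.5139, 0.0681)
step 21: x0=(0.7813, -0.3532, 0.3165) x1=(0.0725, 0.4851, 0.1095) x2=(0.8412, -0.9179, 1.1518) x3=(0.1940, -1.6540, -0.6636) x4=(-0.5823, -0.6068, 0.0394)
step 22: x0=(0.7835, -0.4399, 0.3910) x1=(0.1211, 0.4686, 0.0752) x2=(0.7728, -0.8541, 1.1055) x3=(0.1855, -1.6033, -0.5824) x4=(-0.5267, -0.7000, 0.0110)
step 23: x0=(0.7843, -0.5273, 0.4639) x1=(0.1699, 0.4503, 0.0410) x2=(0.7036, -0.7902, 1.0582) x3=(0.1773, -1.5510, -0.5000) x4=(-0.4699, -0.7930, -0.0170)
step 24: x0=(0.7838, -0.6149, 0.5349) x1=(0.2188, 0.4303, 0.0069) x2=(0.6339, -0.7263, 1.0102) x3=(0.1694, -1.4973, -0.4165) x4=(-0.4121, -0.8857, -0.0444)
step 25: x0=(0.7823, -0.7025, 0.6035) x1=(0.2678, 0.4085, -0.0269) x2=(0.5636, -0.6624, 0.9616) x3=(0.1619, -1.4425, -0.3322) x4=(-0.3536, -0.9778, -0.0714)
step 26: x0=(0.7803, -0.7900, 0.6697) x1=(0.3167, 0.3850, -0.0605) x2=(0.4927, -0.5985, 0.9127) x3=(0.1548, -1.3868, -0.2474) x4=(-0.2946, -1.0691, -0.0977)
step 27: x0=(0.7780, -0.8779, 0.7338) x1=(0.3656, 0.3600, -0.0937) x2=(0.4213, -0.5344, 0.8634) x3=(0.1482, -1.3304, -0.1622) x4=(-0.2353, -1.1595, -0.1235)
step 28: x0=(0.7755, -0.9659, 0.7962) x1=(0.4143, 0.3333, -0.1266) x2=(0.3495, -0.4702, 0.8138) x3=(0.1422, -1.2736, -0.0768) x4=(-0.1759, -1.2488, -0.1488)

1.6887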